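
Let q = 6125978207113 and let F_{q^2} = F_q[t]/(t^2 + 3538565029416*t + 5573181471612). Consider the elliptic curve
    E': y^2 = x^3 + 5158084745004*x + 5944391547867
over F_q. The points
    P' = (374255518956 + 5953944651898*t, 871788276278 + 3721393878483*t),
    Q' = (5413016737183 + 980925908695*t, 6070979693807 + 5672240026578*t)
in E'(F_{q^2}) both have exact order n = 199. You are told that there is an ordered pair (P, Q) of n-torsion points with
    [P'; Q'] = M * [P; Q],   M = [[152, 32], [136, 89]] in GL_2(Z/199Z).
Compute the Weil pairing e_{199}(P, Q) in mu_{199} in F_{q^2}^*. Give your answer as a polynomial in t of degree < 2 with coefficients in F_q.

1914224087680 + 932666520040*t

The 199-Weil pairing on E[199] over F_{6125978207113} is alternating-bilinear: e_{199}(P',Q') = e_{199}(P,Q)^det(M).
152*89 - 32*136 = 9176; reduced mod 199: det = 22, inverse 190.
Double-and-add over 11000111: 8-1 doublings, 5-1 additions; each step l_{T,T}/v_{2T} or l_{T,P'}/v at Q'+S for random S.
Miller gives e_{199}(P',Q') = 1101754497654 + 918421183283*t in F_{6125978207113^2}.
Finally e_{199}(P,Q) = 1914224087680 + 932666520040*t.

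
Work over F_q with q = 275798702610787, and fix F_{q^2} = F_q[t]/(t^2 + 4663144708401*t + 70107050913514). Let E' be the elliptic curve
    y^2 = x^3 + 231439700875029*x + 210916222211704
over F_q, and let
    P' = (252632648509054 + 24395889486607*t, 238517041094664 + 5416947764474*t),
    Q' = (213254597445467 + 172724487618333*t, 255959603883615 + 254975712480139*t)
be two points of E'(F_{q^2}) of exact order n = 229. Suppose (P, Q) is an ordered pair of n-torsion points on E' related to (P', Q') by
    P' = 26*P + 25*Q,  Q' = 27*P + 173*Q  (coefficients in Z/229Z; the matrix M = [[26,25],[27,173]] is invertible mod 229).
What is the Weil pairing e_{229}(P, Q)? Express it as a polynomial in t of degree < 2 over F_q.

249038708671877 + 19920080041842*t

The 229-Weil pairing on E[229] over F_{275798702610787} is alternating-bilinear: e_{229}(P',Q') = e_{229}(P,Q)^det(M).
So e_{229}(P,Q) = e_{229}(P',Q')^{193}, since 159*193 = 1 mod 229.
Double-and-add over 11100101: 8-1 doublings, 5-1 additions; each step l_{T,T}/v_{2T} or l_{T,P'}/v at Q'+S for random S.
f_P(D_Q)/f_Q(D_P) = 180678164757808 + 178912577886536*t.
Hence e(P,Q) = 249038708671877 + 19920080041842*t in F_{275798702610787^2}^*.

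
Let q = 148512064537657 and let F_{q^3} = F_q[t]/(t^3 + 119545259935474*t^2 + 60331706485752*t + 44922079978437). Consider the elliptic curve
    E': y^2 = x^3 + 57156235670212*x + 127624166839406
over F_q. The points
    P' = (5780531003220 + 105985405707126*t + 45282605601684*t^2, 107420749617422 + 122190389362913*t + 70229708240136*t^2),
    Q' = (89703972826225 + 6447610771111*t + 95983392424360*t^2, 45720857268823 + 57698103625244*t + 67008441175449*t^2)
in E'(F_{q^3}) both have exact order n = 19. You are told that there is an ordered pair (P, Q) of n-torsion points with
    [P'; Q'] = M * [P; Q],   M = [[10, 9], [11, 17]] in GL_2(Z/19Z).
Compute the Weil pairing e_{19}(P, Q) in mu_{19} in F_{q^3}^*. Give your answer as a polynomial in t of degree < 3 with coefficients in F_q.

93029351013269 + 47002864787908*t + 42149082408330*t^2

The 19-Weil pairing on E[19] over F_{148512064537657} is alternating-bilinear: e_{19}(P',Q') = e_{19}(P,Q)^det(M).
det(M) mod 19 = 14; its inverse in (Z/19)^* is 15 (check: 14*15 mod 19 = 1).
Miller loop for e_{19} over F_{148512064537657^3}: bits of 19 = 10011; 4 double steps + 2 add steps, l/v at each.
The quotient is 17033345300413 + 128918419481295*t + 31054334464004*t^2.
Finally e_{19}(P,Q) = 93029351013269 + 47002864787908*t + 42149082408330*t^2.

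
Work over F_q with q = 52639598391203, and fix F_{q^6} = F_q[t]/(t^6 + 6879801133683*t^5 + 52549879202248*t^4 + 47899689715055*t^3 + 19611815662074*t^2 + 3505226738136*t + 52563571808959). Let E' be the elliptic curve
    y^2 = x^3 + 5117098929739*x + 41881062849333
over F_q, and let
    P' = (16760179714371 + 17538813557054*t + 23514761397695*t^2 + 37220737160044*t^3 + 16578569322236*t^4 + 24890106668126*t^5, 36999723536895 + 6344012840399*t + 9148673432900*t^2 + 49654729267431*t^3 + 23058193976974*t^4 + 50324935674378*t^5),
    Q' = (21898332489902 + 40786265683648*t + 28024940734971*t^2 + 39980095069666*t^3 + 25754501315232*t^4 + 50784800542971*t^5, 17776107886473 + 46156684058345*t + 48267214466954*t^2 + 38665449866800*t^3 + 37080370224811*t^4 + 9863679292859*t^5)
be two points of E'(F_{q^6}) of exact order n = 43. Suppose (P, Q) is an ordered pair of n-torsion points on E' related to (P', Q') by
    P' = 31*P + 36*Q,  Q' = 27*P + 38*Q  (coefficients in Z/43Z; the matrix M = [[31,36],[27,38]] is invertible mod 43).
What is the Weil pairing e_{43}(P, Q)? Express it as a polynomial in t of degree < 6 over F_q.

Alternating bilinearity on E[43] (values in mu_{43} in F_{52639598391203^6}) gives e(P',Q') = e(P,Q)^det(M).
Hence e(P,Q) = e(P',Q')^{19} where 19 = 34^{-1} mod 43.
6-bit Miller (101011) on E'/F_{52639598391203} with a'=5117098929739, b'=41881062849333: accumulate tangent/chord ratios at Q'+S and P'+S'.
Miller gives e_{43}(P',Q') = 39740316809553 + 14152126575688*t + 46595844789542*t^2 + 9436397355534*t^3 + 50886477406669*t^4 + 8327661403354*t^5 in F_{52639598391203^6}.
Hence e(P,Q) = 20319933711523 + 30978413264400*t + 10962443655289*t^2 + 40645377648523*t^3 + 42300541662501*t^4 + 18933627399848*t^5 in F_{52639598391203^6}^*.

20319933711523 + 30978413264400*t + 10962443655289*t^2 + 40645377648523*t^3 + 42300541662501*t^4 + 18933627399848*t^5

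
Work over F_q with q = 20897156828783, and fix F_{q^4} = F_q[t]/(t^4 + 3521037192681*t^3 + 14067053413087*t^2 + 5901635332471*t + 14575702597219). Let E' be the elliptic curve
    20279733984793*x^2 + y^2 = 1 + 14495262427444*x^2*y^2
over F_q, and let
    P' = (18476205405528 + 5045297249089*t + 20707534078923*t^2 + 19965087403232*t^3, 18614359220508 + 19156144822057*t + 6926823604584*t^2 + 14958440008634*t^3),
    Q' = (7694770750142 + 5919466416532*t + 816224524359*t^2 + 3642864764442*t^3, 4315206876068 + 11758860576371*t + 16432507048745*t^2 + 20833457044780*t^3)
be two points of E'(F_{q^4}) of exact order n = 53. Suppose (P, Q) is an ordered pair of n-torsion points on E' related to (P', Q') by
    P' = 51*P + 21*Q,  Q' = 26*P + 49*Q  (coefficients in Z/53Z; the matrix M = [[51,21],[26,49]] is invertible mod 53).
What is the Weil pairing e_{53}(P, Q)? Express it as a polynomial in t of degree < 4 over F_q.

e_{53} is bilinear + alternating on E[53], so e_{53}(51*P + 21*Q, 26*P + 49*Q) = e_{53}(P,Q)^(51*49-21*26).
Inverting 45 mod 53: 33. Thus e_{53}(P,Q) = e(P',Q')^{33}.
Edwards->Montgomery: u=(1+y)/(1-y), v=u/x -> 2741593333365v^2=u^3+3587427665007u^2+u; then x_W=6670407096533u+2312973263909: y^2=x^3+10061023318667*x+2520690407976.
n = 53 = (110101)_2 (6 bits, wt 4); accumulate f_{53,P'}(Q'+S)/f_{53,P'}(S) along the 5-step ladder.
So e_{53}(P',Q') = 3924898407587 + 19086381313409*t + 3620162602216*t^2 + 3908051510113*t^3.
Thus e_{53}(P,Q) = 2063593200886 + 6773965717926*t + 19586462610249*t^2 + 2951266880496*t^3.

2063593200886 + 6773965717926*t + 19586462610249*t^2 + 2951266880496*t^3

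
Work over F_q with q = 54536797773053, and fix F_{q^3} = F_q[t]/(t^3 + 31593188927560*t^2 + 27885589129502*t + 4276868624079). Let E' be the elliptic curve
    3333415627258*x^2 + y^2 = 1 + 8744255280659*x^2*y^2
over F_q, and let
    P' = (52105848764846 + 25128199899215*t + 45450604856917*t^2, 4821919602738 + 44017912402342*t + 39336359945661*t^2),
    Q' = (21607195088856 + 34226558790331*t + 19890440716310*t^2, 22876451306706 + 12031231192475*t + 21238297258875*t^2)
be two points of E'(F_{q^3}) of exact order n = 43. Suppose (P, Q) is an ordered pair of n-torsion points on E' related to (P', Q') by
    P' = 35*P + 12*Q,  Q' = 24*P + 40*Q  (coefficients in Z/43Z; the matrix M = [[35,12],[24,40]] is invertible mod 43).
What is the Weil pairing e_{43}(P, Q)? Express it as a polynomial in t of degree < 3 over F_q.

10951914999548 + 18813872279829*t + 39551405672898*t^2

Under M = [[35,12],[24,40]] in GL_2(Z/43), e_{43}(P',Q') = e_{43}(P,Q)^(35*40-12*24 mod 43).
Hence e(P,Q) = e(P',Q')^{7} where 7 = 37^{-1} mod 43.
Map (x,y)_Ed via u=(1+y)/(1-y), v=(1+y)/((1-y)x) to Montgomery A=21895112361266,B=20169066300869; then to (a',b')=(4485909132011,48131861514767).
Miller loop for e_{43} over F_{54536797773053^3}: bits of 43 = 101011; 5 double steps + 3 add steps, l/v at each.
f_P(D_Q)/f_Q(D_P) = 42875890734962 + 53992761411192*t + 21462105023064*t^2.
Thus e_{43}(P,Q) = 10951914999548 + 18813872279829*t + 39551405672898*t^2.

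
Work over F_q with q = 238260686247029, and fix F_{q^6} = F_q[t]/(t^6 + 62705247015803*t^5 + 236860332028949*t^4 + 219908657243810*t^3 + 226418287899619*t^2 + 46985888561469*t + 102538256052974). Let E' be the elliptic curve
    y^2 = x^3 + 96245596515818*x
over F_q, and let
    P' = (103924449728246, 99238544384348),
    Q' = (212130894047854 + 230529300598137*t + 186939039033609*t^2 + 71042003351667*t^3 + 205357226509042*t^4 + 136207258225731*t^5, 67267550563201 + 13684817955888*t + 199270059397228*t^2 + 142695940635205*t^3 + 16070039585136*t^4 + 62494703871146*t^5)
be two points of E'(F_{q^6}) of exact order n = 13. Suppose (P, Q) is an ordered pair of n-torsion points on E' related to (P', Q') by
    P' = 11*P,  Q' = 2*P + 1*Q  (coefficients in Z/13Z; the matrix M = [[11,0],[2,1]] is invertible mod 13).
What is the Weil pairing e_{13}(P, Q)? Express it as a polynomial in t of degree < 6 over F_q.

102394263051019 + 161375283927738*t + 100306435695716*t^2 + 150382485419077*t^3 + 47817670079946*t^4 + 6954280560220*t^5

The 13-Weil pairing on E[13] over F_{238260686247029} is alternating-bilinear: e_{13}(P',Q') = e_{13}(P,Q)^det(M).
So e_{13}(P,Q) = e_{13}(P',Q')^{6}, since 11*6 = 1 mod 13.
Double-and-add over 1101: 4-1 doublings, 3-1 additions; each step l_{T,T}/v_{2T} or l_{T,P'}/v at Q'+S for random S.
Result: e(P',Q') = 26864652575566 + 63289930392733*t + 114223930979622*t^2 + 24062603159718*t^3 + 87878576682009*t^4 + 44312271021442*t^5.
Thus e_{13}(P,Q) = 102394263051019 + 161375283927738*t + 100306435695716*t^2 + 150382485419077*t^3 + 47817670079946*t^4 + 6954280560220*t^5.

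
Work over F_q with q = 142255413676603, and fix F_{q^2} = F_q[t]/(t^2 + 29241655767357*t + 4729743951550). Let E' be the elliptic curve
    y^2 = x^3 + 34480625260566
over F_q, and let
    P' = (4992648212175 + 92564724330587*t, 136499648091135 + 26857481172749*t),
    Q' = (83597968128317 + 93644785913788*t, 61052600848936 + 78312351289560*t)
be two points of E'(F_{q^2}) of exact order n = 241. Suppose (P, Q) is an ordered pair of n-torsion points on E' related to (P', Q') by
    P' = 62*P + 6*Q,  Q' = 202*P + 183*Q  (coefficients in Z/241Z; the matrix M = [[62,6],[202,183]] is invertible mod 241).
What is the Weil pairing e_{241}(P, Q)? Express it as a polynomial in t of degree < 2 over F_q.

46203586103531 + 123077816581574*t

e_{241} is bilinear + alternating on E[241], so e_{241}(62*P + 6*Q, 202*P + 183*Q) = e_{241}(P,Q)^(62*183-6*202).
Hence e(P,Q) = e(P',Q')^{221} where 221 = 12^{-1} mod 241.
n = 241 = (11110001)_2 (8 bits, wt 5); accumulate f_{241,P'}(Q'+S)/f_{241,P'}(S) along the 7-step ladder.
So e_{241}(P',Q') = 115808122766907 + 123231721972555*t.
(115808122766907 + 123231721972555*t)^{221} mod (142255413676603,f) = 46203586103531 + 123077816581574*t.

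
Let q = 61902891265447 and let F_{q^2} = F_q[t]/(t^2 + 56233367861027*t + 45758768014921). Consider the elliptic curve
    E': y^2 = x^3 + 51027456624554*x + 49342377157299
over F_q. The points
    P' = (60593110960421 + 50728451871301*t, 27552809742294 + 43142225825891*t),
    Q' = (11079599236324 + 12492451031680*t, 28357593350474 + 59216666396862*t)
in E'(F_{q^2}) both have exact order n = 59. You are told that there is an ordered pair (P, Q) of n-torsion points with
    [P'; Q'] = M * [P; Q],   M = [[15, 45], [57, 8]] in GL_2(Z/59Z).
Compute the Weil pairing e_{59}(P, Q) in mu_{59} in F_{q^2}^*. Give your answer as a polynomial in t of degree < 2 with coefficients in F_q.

18717630367711 + 30862322152388*t

Alternating bilinearity on E[59] (values in mu_{59} in F_{61902891265447^2}) gives e(P',Q') = e(P,Q)^det(M).
So e_{59}(P,Q) = e_{59}(P',Q')^{34}, since 33*34 = 1 mod 59.
Build f_{59,P'} and f_{59,Q'} via the 6-bit ladder of 59=111011_2; evaluate at shifted divisors; quotient in F_{61902891265447^2}.
The quotient is 47899693698728 + 57097994126184*t.
Thus e_{59}(P,Q) = 18717630367711 + 30862322152388*t.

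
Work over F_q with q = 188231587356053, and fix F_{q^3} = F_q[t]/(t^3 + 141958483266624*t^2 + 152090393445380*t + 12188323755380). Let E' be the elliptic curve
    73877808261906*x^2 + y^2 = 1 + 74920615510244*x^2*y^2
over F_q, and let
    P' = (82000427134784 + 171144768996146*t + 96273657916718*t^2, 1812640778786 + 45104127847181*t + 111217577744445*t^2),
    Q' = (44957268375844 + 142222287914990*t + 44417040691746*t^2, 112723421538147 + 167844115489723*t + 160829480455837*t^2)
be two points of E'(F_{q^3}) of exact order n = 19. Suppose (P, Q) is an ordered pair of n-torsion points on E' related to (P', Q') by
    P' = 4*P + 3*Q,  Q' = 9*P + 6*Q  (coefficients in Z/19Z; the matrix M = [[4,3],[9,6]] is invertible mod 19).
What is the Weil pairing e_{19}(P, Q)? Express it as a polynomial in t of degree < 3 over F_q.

78191603551920 + 85522333419210*t + 37250513569302*t^2

e_{19}(aP+bQ,cP+dQ) = e_{19}(P,Q)^(ad-bc); with (a,b,c,d)=(4,3,9,6) this gives the det-19 law.
det(M) mod 19 = 16; its inverse in (Z/19)^* is 6 (check: 16*6 mod 19 = 1).
Map (x,y)_Ed via u=(1+y)/(1-y), v=(1+y)/((1-y)x) to Montgomery A=171915768357570,B=121010892486967; then to (a',b')=(114903985066078,181346419231331).
Miller loop for e_{19} over F_{188231587356053^3}: bits of 19 = 10011; 4 double steps + 2 add steps, l/v at each.
Miller gives e_{19}(P',Q') = 35723386091583 + 79729546643400*t + 145901490100042*t^2 in F_{188231587356053^3}.
Finally e_{19}(P,Q) = 78191603551920 + 85522333419210*t + 37250513569302*t^2.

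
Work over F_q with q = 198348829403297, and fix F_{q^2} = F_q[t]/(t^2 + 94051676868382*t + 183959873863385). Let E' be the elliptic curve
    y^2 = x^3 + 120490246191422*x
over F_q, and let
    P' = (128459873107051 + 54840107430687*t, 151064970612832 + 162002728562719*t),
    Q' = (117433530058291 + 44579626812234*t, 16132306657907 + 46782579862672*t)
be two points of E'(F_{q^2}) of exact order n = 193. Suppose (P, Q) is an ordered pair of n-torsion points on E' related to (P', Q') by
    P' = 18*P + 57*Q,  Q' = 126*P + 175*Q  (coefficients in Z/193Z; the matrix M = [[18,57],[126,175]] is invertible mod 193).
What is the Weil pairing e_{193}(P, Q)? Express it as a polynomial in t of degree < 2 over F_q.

The 193-Weil pairing on E[193] over F_{198348829403297} is alternating-bilinear: e_{193}(P',Q') = e_{193}(P,Q)^det(M).
det M = 18*175 - 57*126 = -4032 = 21 (mod 193); 21^{-1} = 46 (mod 193).
Double-and-add over 11000001: 8-1 doublings, 3-1 additions; each step l_{T,T}/v_{2T} or l_{T,P'}/v at Q'+S for random S.
Miller gives e_{193}(P',Q') = 31547778642319 + 26984646662958*t in F_{198348829403297^2}.
(31547778642319 + 26984646662958*t)^{46} mod (198348829403297,f) = 159685805905891 + 71996678587690*t.

159685805905891 + 71996678587690*t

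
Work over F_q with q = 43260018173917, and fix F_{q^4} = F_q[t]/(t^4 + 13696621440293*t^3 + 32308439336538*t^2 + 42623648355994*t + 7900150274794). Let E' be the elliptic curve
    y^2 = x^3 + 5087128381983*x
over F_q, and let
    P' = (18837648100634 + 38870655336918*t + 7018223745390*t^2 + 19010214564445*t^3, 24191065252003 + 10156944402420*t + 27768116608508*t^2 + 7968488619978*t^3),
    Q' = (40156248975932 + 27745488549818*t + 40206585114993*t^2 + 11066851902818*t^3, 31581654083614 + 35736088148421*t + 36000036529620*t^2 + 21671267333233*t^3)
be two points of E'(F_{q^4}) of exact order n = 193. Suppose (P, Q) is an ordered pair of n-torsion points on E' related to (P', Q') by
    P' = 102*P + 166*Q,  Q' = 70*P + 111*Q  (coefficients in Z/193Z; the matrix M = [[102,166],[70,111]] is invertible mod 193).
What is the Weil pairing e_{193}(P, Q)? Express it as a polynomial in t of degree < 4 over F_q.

e_{193} is bilinear + alternating on E[193], so e_{193}(102*P + 166*Q, 70*P + 111*Q) = e_{193}(P,Q)^(102*111-166*70).
det M = 102*111 - 166*70 = -298 = 88 (mod 193); 88^{-1} = 68 (mod 193).
Miller loop for e_{193} over F_{43260018173917^4}: bits of 193 = 11000001; 7 double steps + 2 add steps, l/v at each.
So e_{193}(P',Q') = 15717857883108 + 33993101218264*t + 680741317633*t^2 + 39213455824380*t^3.
Finally e_{193}(P,Q) = 34702680034271 + 11391025311982*t + 27286197383673*t^2 + 15085891654804*t^3.

34702680034271 + 11391025311982*t + 27286197383673*t^2 + 15085891654804*t^3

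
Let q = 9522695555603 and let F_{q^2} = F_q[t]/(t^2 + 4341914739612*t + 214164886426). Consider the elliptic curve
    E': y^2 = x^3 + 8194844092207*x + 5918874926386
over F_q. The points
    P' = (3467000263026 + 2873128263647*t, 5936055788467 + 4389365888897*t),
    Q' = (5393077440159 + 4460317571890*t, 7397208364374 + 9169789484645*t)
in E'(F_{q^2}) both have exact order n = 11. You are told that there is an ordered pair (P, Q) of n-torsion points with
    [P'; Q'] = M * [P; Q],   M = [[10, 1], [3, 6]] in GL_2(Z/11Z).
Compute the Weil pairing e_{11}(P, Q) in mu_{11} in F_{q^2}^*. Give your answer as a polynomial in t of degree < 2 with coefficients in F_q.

e_{11}(aP+bQ,cP+dQ) = e_{11}(P,Q)^(ad-bc); with (a,b,c,d)=(10,1,3,6) this gives the det-11 law.
10*6 - 1*3 = 57; reduced mod 11: det = 2, inverse 6.
Run Miller on y^2=x^3+8194844092207*x+5918874926386 over F_{9522695555603}: ladder 1011 (4 bits); e = f_P(D_Q)/f_Q(D_P).
Result: e(P',Q') = 7047711787696 + 2827523928822*t.
Thus e_{11}(P,Q) = 5292543680609 + 1915292800309*t.

5292543680609 + 1915292800309*t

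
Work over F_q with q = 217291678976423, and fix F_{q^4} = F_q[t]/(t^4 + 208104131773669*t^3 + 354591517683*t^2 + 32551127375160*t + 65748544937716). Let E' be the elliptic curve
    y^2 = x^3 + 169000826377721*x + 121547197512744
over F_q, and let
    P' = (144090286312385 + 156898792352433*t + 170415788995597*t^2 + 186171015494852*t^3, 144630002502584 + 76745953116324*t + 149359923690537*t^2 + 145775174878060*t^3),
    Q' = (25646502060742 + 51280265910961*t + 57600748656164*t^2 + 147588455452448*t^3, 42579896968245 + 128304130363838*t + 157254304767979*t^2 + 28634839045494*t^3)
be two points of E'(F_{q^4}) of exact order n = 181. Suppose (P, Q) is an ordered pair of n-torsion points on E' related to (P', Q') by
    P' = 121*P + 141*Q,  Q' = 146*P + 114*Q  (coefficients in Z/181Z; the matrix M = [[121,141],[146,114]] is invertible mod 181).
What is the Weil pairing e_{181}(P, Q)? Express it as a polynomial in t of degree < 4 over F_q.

181429539162921 + 143683541961282*t + 163858763850917*t^2 + 136782049223093*t^3

Since e_{181}(P,P)=e_{181}(Q,Q)=1 and e_{181}(Q,P)=e_{181}(P,Q)^{-1}, expanding e_{181}(121*P + 141*Q,146*P + 114*Q) leaves e(P,Q)^det(M).
121*114 - 141*146 = -6792; reduced mod 181: det = 86, inverse 40.
Double-and-add over 10110101: 8-1 doublings, 5-1 additions; each step l_{T,T}/v_{2T} or l_{T,P'}/v at Q'+S for random S.
e_{181}(P',Q') = 98980089192733 + 116349679734110*t + 115795040089800*t^2 + 22049266100600*t^3.
e_{181}(P,Q) = (98980089192733 + 116349679734110*t + 115795040089800*t^2 + 22049266100600*t^3)^{40} = 181429539162921 + 143683541961282*t + 163858763850917*t^2 + 136782049223093*t^3.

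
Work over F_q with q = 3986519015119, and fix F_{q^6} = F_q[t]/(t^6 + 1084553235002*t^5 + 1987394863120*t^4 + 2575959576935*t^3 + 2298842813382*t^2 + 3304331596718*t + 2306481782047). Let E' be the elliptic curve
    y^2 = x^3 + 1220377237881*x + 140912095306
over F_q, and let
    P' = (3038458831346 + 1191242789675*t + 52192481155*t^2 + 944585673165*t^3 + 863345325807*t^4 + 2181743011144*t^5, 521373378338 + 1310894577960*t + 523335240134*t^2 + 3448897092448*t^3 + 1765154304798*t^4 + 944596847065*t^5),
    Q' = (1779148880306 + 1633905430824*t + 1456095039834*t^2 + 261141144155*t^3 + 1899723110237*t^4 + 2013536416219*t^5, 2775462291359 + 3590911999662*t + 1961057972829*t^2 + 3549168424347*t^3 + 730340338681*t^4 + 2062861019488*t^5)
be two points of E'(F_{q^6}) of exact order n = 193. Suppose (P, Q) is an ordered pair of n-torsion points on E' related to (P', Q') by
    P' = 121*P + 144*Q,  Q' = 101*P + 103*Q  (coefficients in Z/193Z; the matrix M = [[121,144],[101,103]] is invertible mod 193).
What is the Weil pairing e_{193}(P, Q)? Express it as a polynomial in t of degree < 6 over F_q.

e_{193}(aP+bQ,cP+dQ) = e_{193}(P,Q)^(ad-bc); with (a,b,c,d)=(121,144,101,103) this gives the det-193 law.
Hence e(P,Q) = e(P',Q')^{23} where 23 = 42^{-1} mod 193.
Double-and-add over 11000001: 8-1 doublings, 3-1 additions; each step l_{T,T}/v_{2T} or l_{T,P'}/v at Q'+S for random S.
Result: e(P',Q') = 1291355147266 + 1625324195238*t + 2700026128208*t^2 + 2036295687668*t^3 + 2075052381991*t^4 + 3910581885785*t^5.
(1291355147266 + 1625324195238*t + 2700026128208*t^2 + 2036295687668*t^3 + 2075052381991*t^4 + 3910581885785*t^5)^{23} mod (3986519015119,f) = 634972672255 + 3361958037355*t + 3276666134524*t^2 + 2627117928817*t^3 + 60184028*t^4 + 2874623908900*t^5.

634972672255 + 3361958037355*t + 3276666134524*t^2 + 2627117928817*t^3 + 60184028*t^4 + 2874623908900*t^5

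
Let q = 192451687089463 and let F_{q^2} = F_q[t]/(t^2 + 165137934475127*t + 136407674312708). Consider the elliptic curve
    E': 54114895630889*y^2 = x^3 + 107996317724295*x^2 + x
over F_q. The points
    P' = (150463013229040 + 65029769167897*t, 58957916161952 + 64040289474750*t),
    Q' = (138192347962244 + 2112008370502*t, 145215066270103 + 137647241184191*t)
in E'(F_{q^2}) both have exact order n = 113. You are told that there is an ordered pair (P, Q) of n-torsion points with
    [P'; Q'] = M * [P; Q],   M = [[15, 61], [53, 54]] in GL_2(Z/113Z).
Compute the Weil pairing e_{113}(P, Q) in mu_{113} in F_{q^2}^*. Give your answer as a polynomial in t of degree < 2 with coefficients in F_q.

150328471766898 + 48829497225140*t

e_{113}(aP+bQ,cP+dQ) = e_{113}(P,Q)^(ad-bc); with (a,b,c,d)=(15,61,53,54) this gives the det-113 law.
det M = 15*54 - 61*53 = -2423 = 63 (mod 113); 63^{-1} = 61 (mod 113).
Undo Montgomery via alpha=23201493961858, beta=46747332677830: (a',b')=(94487188724831,25580007666409) over F_{192451687089463}.
7-bit Miller (1110001) on E'/F_{192451687089463} with a'=94487188724831, b'=25580007666409: accumulate tangent/chord ratios at Q'+S and P'+S'.
So e_{113}(P',Q') = 91623018261366 + 124719363768408*t.
Raise to 61: e(P,Q) = 150328471766898 + 48829497225140*t in mu_{113}.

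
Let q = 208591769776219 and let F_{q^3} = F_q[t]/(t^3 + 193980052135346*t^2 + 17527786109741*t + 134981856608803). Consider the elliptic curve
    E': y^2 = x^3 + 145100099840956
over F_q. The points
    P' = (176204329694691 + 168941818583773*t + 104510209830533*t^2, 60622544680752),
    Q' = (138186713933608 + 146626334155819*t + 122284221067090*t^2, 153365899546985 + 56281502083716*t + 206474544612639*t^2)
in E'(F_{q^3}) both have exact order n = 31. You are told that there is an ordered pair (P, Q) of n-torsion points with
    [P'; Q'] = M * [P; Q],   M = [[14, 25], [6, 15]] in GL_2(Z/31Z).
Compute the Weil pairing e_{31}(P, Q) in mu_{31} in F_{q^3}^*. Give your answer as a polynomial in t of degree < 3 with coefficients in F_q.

152692935769398 + 113962524586889*t + 105912125793264*t^2

Since e_{31}(P,P)=e_{31}(Q,Q)=1 and e_{31}(Q,P)=e_{31}(P,Q)^{-1}, expanding e_{31}(14*P + 25*Q,6*P + 15*Q) leaves e(P,Q)^det(M).
14*15 - 25*6 = 60; reduced mod 31: det = 29, inverse 15.
Double-and-add over 11111: 5-1 doublings, 5-1 additions; each step l_{T,T}/v_{2T} or l_{T,P'}/v at Q'+S for random S.
Result: e(P',Q') = 18700841706299 + 18107485721312*t + 49155744722260*t^2.
Raise to 15: e(P,Q) = 152692935769398 + 113962524586889*t + 105912125793264*t^2 in mu_{31}.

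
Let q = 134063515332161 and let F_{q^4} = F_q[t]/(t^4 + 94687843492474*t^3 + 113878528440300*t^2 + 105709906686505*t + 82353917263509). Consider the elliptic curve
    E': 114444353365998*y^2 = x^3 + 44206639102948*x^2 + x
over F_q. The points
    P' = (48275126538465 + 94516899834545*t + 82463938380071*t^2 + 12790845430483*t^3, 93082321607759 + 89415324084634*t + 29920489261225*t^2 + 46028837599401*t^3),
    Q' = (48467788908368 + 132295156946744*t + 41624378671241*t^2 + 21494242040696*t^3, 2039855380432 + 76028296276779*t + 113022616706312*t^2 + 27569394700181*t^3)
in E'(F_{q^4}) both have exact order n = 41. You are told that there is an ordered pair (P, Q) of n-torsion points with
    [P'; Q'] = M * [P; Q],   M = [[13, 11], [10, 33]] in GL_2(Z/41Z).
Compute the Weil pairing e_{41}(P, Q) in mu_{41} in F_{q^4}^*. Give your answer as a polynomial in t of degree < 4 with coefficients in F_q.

Under M = [[13,11],[10,33]] in GL_2(Z/41), e_{41}(P',Q') = e_{41}(P,Q)^(13*33-11*10 mod 41).
Inverting 32 mod 41: 9. Thus e_{41}(P,Q) = e(P',Q')^{9}.
Set x_W=57417535919875*u+97648979116141, y_W=57417535919875*v; then E': y_W^2=x_W^3+77036827274716*x_W+118188946966907.
Build f_{41,P'} and f_{41,Q'} via the 6-bit ladder of 41=101001_2; evaluate at shifted divisors; quotient in F_{134063515332161^4}.
So e_{41}(P',Q') = 93155885809501 + 103885156682138*t + 94402220838230*t^2 + 40597465304216*t^3.
Raise to 9: e(P,Q) = 131545663234021 + 76227806485520*t + 75819770594852*t^2 + 40678378493929*t^3 in mu_{41}.

131545663234021 + 76227806485520*t + 75819770594852*t^2 + 40678378493929*t^3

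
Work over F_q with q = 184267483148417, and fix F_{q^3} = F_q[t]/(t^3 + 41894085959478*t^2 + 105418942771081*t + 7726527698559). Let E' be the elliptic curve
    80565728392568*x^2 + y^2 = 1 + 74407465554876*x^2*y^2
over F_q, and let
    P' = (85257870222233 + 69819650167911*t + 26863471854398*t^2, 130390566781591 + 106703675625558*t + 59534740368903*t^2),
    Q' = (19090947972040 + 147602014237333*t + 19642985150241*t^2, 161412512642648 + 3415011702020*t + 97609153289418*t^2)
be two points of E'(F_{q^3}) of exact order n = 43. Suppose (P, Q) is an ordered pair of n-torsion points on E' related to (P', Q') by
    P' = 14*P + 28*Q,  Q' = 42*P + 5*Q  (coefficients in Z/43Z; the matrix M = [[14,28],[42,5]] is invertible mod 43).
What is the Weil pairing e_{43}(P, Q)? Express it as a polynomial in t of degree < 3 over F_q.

Under M = [[14,28],[42,5]] in GL_2(Z/43), e_{43}(P',Q') = e_{43}(P,Q)^(14*5-28*42 mod 43).
det(M) mod 43 = 12; its inverse in (Z/43)^* is 18 (check: 12*18 mod 43 = 1).
Map (x,y)_Ed via u=(1+y)/(1-y), v=(1+y)/((1-y)x) to Montgomery A=143612235603009,B=129983219536012; then to (a',b')=(11562944593886,47396572333103).
n = 43 = (101011)_2 (6 bits, wt 4); accumulate f_{43,P'}(Q'+S)/f_{43,P'}(S) along the 5-step ladder.
Result: e(P',Q') = 98620599265113 + 73212208497556*t + 96803453018662*t^2.
e_{43}(P,Q) = (98620599265113 + 73212208497556*t + 96803453018662*t^2)^{18} = 26940281554901 + 63412032262758*t + 127697223356601*t^2.

26940281554901 + 63412032262758*t + 127697223356601*t^2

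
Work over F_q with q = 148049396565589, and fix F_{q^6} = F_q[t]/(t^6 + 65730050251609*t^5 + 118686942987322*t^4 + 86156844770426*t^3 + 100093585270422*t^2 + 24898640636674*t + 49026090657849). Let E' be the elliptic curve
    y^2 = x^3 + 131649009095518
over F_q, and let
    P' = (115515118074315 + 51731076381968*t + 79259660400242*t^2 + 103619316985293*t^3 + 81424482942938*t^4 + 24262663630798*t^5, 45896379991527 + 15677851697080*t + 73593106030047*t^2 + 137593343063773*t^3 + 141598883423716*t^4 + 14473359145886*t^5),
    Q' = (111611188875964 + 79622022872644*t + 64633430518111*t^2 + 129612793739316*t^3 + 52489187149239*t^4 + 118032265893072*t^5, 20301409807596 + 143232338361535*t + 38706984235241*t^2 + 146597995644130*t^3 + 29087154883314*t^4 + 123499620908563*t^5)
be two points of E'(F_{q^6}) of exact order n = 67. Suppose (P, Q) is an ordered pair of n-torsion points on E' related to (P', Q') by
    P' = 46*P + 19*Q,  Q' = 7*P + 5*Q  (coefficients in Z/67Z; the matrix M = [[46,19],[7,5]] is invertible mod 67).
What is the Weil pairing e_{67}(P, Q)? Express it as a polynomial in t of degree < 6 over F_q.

145397736547752 + 112956778078702*t + 129480414906121*t^2 + 17417017719647*t^3 + 109338310016223*t^4 + 129705368362091*t^5

Since e_{67}(P,P)=e_{67}(Q,Q)=1 and e_{67}(Q,P)=e_{67}(P,Q)^{-1}, expanding e_{67}(46*P + 19*Q,7*P + 5*Q) leaves e(P,Q)^det(M).
So e_{67}(P,Q) = e_{67}(P',Q')^{38}, since 30*38 = 1 mod 67.
Double-and-add over 1000011: 7-1 doublings, 3-1 additions; each step l_{T,T}/v_{2T} or l_{T,P'}/v at Q'+S for random S.
Miller gives e_{67}(P',Q') = 147854015598902 + 129003894641327*t + 51089634428287*t^2 + 102672144989889*t^3 + 4385015405746*t^4 + 50386499008870*t^5 in F_{148049396565589^6}.
Hence e(P,Q) = 145397736547752 + 112956778078702*t + 129480414906121*t^2 + 17417017719647*t^3 + 109338310016223*t^4 + 129705368362091*t^5 in F_{148049396565589^6}^*.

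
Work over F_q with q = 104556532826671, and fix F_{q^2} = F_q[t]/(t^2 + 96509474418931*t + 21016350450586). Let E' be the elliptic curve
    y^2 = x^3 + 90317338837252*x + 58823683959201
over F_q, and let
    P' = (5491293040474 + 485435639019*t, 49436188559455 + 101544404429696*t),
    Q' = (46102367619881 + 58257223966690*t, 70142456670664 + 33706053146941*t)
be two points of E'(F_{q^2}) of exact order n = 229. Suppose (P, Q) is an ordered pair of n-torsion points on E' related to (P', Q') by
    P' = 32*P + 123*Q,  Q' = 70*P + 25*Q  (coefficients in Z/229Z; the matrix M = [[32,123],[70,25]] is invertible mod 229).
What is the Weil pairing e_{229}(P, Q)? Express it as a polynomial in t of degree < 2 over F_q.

75025005034050 + 4721018300362*t

Since e_{229}(P,P)=e_{229}(Q,Q)=1 and e_{229}(Q,P)=e_{229}(P,Q)^{-1}, expanding e_{229}(32*P + 123*Q,70*P + 25*Q) leaves e(P,Q)^det(M).
Inverting 205 mod 229: 124. Thus e_{229}(P,Q) = e(P',Q')^{124}.
Build f_{229,P'} and f_{229,Q'} via the 8-bit ladder of 229=11100101_2; evaluate at shifted divisors; quotient in F_{104556532826671^2}.
The quotient is 89851988515541 + 75196152749345*t.
e_{229}(P,Q) = (89851988515541 + 75196152749345*t)^{124} = 75025005034050 + 4721018300362*t.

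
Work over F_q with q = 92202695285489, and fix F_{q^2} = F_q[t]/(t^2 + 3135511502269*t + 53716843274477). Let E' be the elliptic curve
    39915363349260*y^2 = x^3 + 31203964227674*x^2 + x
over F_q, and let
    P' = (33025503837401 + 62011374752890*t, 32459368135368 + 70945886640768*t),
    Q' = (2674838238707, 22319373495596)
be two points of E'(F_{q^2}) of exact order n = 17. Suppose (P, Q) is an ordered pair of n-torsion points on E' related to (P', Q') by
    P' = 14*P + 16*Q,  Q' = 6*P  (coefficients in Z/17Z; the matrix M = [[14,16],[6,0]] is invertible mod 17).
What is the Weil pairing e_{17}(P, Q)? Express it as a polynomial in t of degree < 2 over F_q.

e_{17} is bilinear + alternating on E[17], so e_{17}(14*P + 16*Q, 6*P) = e_{17}(P,Q)^(14*0-16*6).
Inverting 6 mod 17: 3. Thus e_{17}(P,Q) = e(P',Q')^{3}.
Set x_W=8760988074834*u+16150486616956, y_W=8760988074834*v; then E': y_W^2=x_W^3+80517784805511*x_W+9478574339026.
Miller loop for e_{17} over F_{92202695285489^2}: bits of 17 = 10001; 4 double steps + 1 add steps, l/v at each.
Result: e(P',Q') = 65309661037645 + 25658715766736*t.
Thus e_{17}(P,Q) = 35796749570982 + 2519130651990*t.

35796749570982 + 2519130651990*t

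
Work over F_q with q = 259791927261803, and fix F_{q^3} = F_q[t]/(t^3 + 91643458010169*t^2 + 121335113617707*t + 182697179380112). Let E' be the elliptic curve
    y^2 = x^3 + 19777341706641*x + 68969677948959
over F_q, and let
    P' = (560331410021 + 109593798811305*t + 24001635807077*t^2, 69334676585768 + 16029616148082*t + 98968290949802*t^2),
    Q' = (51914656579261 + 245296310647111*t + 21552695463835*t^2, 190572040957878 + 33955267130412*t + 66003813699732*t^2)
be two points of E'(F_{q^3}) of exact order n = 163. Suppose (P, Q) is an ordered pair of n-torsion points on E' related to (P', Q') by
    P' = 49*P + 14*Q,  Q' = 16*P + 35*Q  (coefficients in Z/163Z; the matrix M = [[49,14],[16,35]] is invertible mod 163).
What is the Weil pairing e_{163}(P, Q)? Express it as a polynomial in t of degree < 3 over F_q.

The 163-Weil pairing on E[163] over F_{259791927261803} is alternating-bilinear: e_{163}(P',Q') = e_{163}(P,Q)^det(M).
det(M) mod 163 = 24; its inverse in (Z/163)^* is 34 (check: 24*34 mod 163 = 1).
n = 163 = (10100011)_2 (8 bits, wt 4); accumulate f_{163,P'}(Q'+S)/f_{163,P'}(S) along the 7-step ladder.
So e_{163}(P',Q') = 86588645981152 + 75851301580092*t + 182555858156132*t^2.
Hence e(P,Q) = 113502110277276 + 209662907795782*t + 160243487163087*t^2 in F_{259791927261803^3}^*.

113502110277276 + 209662907795782*t + 160243487163087*t^2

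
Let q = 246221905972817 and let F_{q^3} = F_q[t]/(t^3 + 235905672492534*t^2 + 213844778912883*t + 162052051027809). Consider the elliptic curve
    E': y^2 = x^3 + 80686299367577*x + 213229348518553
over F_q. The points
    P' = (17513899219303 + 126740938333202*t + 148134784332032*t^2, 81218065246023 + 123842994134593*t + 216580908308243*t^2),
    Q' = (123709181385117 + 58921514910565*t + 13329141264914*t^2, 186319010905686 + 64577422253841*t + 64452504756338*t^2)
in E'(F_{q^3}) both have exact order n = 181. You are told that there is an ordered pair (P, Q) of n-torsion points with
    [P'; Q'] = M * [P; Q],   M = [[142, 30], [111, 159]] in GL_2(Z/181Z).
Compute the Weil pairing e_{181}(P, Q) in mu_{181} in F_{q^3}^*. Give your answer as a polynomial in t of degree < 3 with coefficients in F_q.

129730346208284 + 121457877593047*t + 222793583764438*t^2

Alternating bilinearity on E[181] (values in mu_{181} in F_{246221905972817^3}) gives e(P',Q') = e(P,Q)^det(M).
Hence e(P,Q) = e(P',Q')^{73} where 73 = 62^{-1} mod 181.
Run Miller on y^2=x^3+80686299367577*x+213229348518553 over F_{246221905972817}: ladder 10110101 (8 bits); e = f_P(D_Q)/f_Q(D_P).
Result: e(P',Q') = 8974581593226 + 50428121103068*t + 6324806253761*t^2.
Thus e_{181}(P,Q) = 129730346208284 + 121457877593047*t + 222793583764438*t^2.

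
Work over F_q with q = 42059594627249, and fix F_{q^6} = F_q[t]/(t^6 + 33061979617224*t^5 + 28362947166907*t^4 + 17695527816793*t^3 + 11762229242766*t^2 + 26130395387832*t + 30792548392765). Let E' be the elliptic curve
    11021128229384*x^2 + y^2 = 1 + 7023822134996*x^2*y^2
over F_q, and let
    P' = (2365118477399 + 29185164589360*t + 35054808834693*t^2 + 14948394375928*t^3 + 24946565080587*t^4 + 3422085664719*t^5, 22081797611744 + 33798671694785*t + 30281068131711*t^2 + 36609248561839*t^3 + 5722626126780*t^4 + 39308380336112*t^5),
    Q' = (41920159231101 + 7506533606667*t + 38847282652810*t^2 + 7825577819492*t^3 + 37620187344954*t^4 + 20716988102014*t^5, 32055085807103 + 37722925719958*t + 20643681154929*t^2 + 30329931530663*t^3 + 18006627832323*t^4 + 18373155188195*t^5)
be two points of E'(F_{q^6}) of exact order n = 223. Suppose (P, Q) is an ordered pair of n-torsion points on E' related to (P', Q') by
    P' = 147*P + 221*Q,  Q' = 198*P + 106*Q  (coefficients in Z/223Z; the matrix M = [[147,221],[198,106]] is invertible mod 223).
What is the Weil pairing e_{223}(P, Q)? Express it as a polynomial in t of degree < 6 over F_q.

e_{223}(aP+bQ,cP+dQ) = e_{223}(P,Q)^(ad-bc); with (a,b,c,d)=(147,221,198,106) this gives the det-223 law.
det(M) mod 223 = 145; its inverse in (Z/223)^* is 20 (check: 145*20 mod 223 = 1).
Map (x,y)_Ed via u=(1+y)/(1-y), v=(1+y)/((1-y)x) to Montgomery A=26527291546226,B=34089082025956; then to (a',b')=(40716668618470,41234586894834).
Build f_{223,P'} and f_{223,Q'} via the 8-bit ladder of 223=11011111_2; evaluate at shifted divisors; quotient in F_{42059594627249^6}.
Miller gives e_{223}(P',Q') = 31835514939691 + 19003165593801*t + 15953288063894*t^2 + 20559163041763*t^3 + 38312735377270*t^4 + 5981549085440*t^5 in F_{42059594627249^6}.
Raise to 20: e(P,Q) = 4503880768274 + 31971930655700*t + 41409113297383*t^2 + 121127414138*t^3 + 26786955126690*t^4 + 14643152577882*t^5 in mu_{223}.

4503880768274 + 31971930655700*t + 41409113297383*t^2 + 121127414138*t^3 + 26786955126690*t^4 + 14643152577882*t^5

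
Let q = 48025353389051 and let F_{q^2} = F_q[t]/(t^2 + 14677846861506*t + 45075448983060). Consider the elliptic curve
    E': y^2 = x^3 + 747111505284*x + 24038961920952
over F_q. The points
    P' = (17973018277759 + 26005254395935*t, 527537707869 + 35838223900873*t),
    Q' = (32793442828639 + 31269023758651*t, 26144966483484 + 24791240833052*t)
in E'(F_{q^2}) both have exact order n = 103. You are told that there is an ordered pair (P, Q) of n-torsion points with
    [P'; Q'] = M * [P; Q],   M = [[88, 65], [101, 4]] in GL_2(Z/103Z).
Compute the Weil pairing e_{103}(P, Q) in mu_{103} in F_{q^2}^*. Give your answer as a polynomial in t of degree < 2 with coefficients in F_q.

Under M = [[88,65],[101,4]] in GL_2(Z/103), e_{103}(P',Q') = e_{103}(P,Q)^(88*4-65*101 mod 103).
88*4 - 65*101 = -6213; reduced mod 103: det = 70, inverse 78.
7-bit Miller (1100111) on E'/F_{48025353389051} with a'=747111505284, b'=24038961920952: accumulate tangent/chord ratios at Q'+S and P'+S'.
The quotient is 8392661635265 + 47067142164308*t.
Hence e(P,Q) = 33518228566630 + 9320458292020*t in F_{48025353389051^2}^*.

33518228566630 + 9320458292020*t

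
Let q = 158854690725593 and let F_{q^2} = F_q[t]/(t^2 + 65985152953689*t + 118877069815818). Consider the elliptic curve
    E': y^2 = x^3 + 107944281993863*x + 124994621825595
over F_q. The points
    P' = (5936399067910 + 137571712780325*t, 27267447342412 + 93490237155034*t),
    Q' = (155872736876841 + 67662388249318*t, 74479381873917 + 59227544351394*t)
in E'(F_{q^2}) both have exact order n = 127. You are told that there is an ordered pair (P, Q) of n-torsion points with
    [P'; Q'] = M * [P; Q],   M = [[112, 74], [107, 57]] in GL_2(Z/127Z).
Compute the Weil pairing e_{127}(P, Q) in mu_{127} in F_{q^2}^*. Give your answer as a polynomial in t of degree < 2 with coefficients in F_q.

The 127-Weil pairing on E[127] over F_{158854690725593} is alternating-bilinear: e_{127}(P',Q') = e_{127}(P,Q)^det(M).
So e_{127}(P,Q) = e_{127}(P',Q')^{38}, since 117*38 = 1 mod 127.
Miller loop for e_{127} over F_{158854690725593^2}: bits of 127 = 1111111; 6 double steps + 6 add steps, l/v at each.
Miller gives e_{127}(P',Q') = 153270645883339 + 129299704877463*t in F_{158854690725593^2}.
Thus e_{127}(P,Q) = 71790004354465 + 55226483795785*t.

71790004354465 + 55226483795785*t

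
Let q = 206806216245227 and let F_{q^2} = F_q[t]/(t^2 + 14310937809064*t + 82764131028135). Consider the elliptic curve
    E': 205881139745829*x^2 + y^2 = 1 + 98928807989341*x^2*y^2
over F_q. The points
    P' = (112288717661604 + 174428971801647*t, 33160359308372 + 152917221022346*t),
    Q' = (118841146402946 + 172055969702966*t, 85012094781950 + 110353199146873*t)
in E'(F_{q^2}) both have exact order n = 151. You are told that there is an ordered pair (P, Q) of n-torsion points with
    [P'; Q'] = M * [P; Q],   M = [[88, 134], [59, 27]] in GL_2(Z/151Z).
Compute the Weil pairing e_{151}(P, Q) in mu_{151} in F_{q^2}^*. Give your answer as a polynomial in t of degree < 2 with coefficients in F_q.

38718849974950 + 14323950084225*t

Since e_{151}(P,P)=e_{151}(Q,Q)=1 and e_{151}(Q,P)=e_{151}(P,Q)^{-1}, expanding e_{151}(88*P + 134*Q,59*P + 27*Q) leaves e(P,Q)^det(M).
Inverting 57 mod 151: 53. Thus e_{151}(P,Q) = e(P',Q')^{53}.
Edwards->Montgomery: u=(1+y)/(1-y), v=u/x -> 47925757672580v^2=u^3+80763787296434u^2+u; then x_W=26738082939122u+188672468786013: y^2=x^3+80093865966014*x+199840664621374.
n = 151 = (10010111)_2 (8 bits, wt 5); accumulate f_{151,P'}(Q'+S)/f_{151,P'}(S) along the 7-step ladder.
The quotient is 133242195555396 + 136904614131941*t.
Thus e_{151}(P,Q) = 38718849974950 + 14323950084225*t.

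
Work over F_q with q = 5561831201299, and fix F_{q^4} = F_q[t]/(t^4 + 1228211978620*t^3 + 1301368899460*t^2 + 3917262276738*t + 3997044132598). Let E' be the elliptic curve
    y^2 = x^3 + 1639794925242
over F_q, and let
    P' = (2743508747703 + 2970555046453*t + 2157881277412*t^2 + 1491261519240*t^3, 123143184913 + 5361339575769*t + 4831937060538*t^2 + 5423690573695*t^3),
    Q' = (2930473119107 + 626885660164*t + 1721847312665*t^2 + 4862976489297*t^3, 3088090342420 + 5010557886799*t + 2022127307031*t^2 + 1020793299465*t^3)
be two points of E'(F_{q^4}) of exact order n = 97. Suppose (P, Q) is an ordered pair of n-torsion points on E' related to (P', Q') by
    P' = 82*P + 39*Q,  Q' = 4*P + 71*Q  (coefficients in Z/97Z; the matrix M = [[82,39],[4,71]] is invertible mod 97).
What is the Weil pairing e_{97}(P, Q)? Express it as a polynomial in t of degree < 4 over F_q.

Alternating bilinearity on E[97] (values in mu_{97} in F_{5561831201299^4}) gives e(P',Q') = e(P,Q)^det(M).
Hence e(P,Q) = e(P',Q')^{17} where 17 = 40^{-1} mod 97.
Double-and-add over 1100001: 7-1 doublings, 3-1 additions; each step l_{T,T}/v_{2T} or l_{T,P'}/v at Q'+S for random S.
The quotient is 3266640158426 + 3503253361562*t + 3001377912002*t^2 + 1180312080031*t^3.
(3266640158426 + 3503253361562*t + 3001377912002*t^2 + 1180312080031*t^3)^{17} mod (5561831201299,f) = 579790246310 + 2117713821544*t + 3876663873153*t^2 + 1952680569336*t^3.

579790246310 + 2117713821544*t + 3876663873153*t^2 + 1952680569336*t^3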